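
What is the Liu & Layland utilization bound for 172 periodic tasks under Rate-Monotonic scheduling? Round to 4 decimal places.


Compute 2^(1/172) = 1.0040380565
Subtract 1: 1.0040380565 - 1 = 0.0040380565
Multiply by n: 172 * 0.0040380565 = 0.6945457180
Round to 4 dp: 0.6945

0.6945


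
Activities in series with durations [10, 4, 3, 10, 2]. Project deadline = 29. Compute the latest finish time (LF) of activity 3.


LF(activity 3) = deadline - sum of successor durations
Successors: activities 4 through 5 with durations [10, 2]
Sum of successor durations = 12
LF = 29 - 12 = 17

17


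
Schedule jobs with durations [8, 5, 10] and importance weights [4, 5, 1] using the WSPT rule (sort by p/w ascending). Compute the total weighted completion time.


Compute p/w ratios and sort ascending (WSPT): [(5, 5), (8, 4), (10, 1)]
Compute weighted completion times:
  Job (p=5,w=5): C=5, w*C=5*5=25
  Job (p=8,w=4): C=13, w*C=4*13=52
  Job (p=10,w=1): C=23, w*C=1*23=23
Total weighted completion time = 100

100


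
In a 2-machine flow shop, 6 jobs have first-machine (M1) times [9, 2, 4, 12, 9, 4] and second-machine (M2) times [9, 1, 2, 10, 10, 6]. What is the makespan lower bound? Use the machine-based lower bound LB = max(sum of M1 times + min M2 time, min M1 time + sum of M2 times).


LB1 = sum(M1 times) + min(M2 times) = 40 + 1 = 41
LB2 = min(M1 times) + sum(M2 times) = 2 + 38 = 40
Lower bound = max(LB1, LB2) = max(41, 40) = 41

41


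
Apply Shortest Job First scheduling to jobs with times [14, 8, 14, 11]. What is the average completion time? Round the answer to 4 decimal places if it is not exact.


SJF order (ascending): [8, 11, 14, 14]
Completion times:
  Job 1: burst=8, C=8
  Job 2: burst=11, C=19
  Job 3: burst=14, C=33
  Job 4: burst=14, C=47
Average completion = 107/4 = 26.75

26.75


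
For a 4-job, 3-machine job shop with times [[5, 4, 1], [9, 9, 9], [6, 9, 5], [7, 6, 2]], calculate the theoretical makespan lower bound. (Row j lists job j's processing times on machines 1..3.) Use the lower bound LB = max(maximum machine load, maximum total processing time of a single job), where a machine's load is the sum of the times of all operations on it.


Machine loads:
  Machine 1: 5 + 9 + 6 + 7 = 27
  Machine 2: 4 + 9 + 9 + 6 = 28
  Machine 3: 1 + 9 + 5 + 2 = 17
Max machine load = 28
Job totals:
  Job 1: 10
  Job 2: 27
  Job 3: 20
  Job 4: 15
Max job total = 27
Lower bound = max(28, 27) = 28

28


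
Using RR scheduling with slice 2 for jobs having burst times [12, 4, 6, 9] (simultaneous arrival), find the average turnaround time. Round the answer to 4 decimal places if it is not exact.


Time quantum = 2
Execution trace:
  J1 runs 2 units, time = 2
  J2 runs 2 units, time = 4
  J3 runs 2 units, time = 6
  J4 runs 2 units, time = 8
  J1 runs 2 units, time = 10
  J2 runs 2 units, time = 12
  J3 runs 2 units, time = 14
  J4 runs 2 units, time = 16
  J1 runs 2 units, time = 18
  J3 runs 2 units, time = 20
  J4 runs 2 units, time = 22
  J1 runs 2 units, time = 24
  J4 runs 2 units, time = 26
  J1 runs 2 units, time = 28
  J4 runs 1 units, time = 29
  J1 runs 2 units, time = 31
Finish times: [31, 12, 20, 29]
Average turnaround = 92/4 = 23.0

23.0


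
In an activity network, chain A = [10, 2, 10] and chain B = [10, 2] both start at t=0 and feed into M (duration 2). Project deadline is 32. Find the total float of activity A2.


Forward pass: ES(A2) = sum of predecessors on chain A = 10
EF = ES + duration = 10 + 2 = 12
Backward pass: LF(M) = deadline = 32; LS(M) = 32 - 2 = 30
LF(A2) = LS(M) - sum(successors on chain A) = 30 - 10 = 20
LS = LF - duration = 20 - 2 = 18
Total float = LS - ES = 18 - 10 = 8

8


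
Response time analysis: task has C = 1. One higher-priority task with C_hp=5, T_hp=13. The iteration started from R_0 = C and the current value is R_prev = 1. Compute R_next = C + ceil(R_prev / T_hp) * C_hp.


R_next = C + ceil(R_prev / T_hp) * C_hp
ceil(1 / 13) = ceil(0.0769) = 1
Interference = 1 * 5 = 5
R_next = 1 + 5 = 6

6


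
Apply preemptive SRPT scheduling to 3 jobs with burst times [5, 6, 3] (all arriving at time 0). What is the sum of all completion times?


Since all jobs arrive at t=0, SRPT equals SPT ordering.
SPT order: [3, 5, 6]
Completion times:
  Job 1: p=3, C=3
  Job 2: p=5, C=8
  Job 3: p=6, C=14
Total completion time = 3 + 8 + 14 = 25

25


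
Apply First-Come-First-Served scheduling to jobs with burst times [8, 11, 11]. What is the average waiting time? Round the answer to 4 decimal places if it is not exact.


FCFS order (as given): [8, 11, 11]
Waiting times:
  Job 1: wait = 0
  Job 2: wait = 8
  Job 3: wait = 19
Sum of waiting times = 27
Average waiting time = 27/3 = 9.0

9.0


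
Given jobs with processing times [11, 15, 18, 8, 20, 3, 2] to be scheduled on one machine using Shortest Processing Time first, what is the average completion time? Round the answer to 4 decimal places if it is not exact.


Sort jobs by processing time (SPT order): [2, 3, 8, 11, 15, 18, 20]
Compute completion times sequentially:
  Job 1: processing = 2, completes at 2
  Job 2: processing = 3, completes at 5
  Job 3: processing = 8, completes at 13
  Job 4: processing = 11, completes at 24
  Job 5: processing = 15, completes at 39
  Job 6: processing = 18, completes at 57
  Job 7: processing = 20, completes at 77
Sum of completion times = 217
Average completion time = 217/7 = 31.0

31.0


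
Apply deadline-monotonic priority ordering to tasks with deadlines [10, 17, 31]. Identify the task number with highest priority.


Sort tasks by relative deadline (ascending):
  Task 1: deadline = 10
  Task 2: deadline = 17
  Task 3: deadline = 31
Priority order (highest first): [1, 2, 3]
Highest priority task = 1

1


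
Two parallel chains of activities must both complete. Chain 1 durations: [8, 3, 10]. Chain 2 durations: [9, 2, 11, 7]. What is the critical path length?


Path A total = 8 + 3 + 10 = 21
Path B total = 9 + 2 + 11 + 7 = 29
Critical path = longest path = max(21, 29) = 29

29


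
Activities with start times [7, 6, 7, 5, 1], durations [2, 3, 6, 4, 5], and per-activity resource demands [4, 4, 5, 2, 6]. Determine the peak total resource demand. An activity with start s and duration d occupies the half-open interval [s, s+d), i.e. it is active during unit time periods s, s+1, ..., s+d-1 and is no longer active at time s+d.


Each activity i is active on [start_i, start_i + duration_i).
Compute total resource usage per time slot:
  t=0: active resources = [], total = 0
  t=1: active resources = [6], total = 6
  t=2: active resources = [6], total = 6
  t=3: active resources = [6], total = 6
  t=4: active resources = [6], total = 6
  t=5: active resources = [2, 6], total = 8
  t=6: active resources = [4, 2], total = 6
  t=7: active resources = [4, 4, 5, 2], total = 15
  t=8: active resources = [4, 4, 5, 2], total = 15
  t=9: active resources = [5], total = 5
  t=10: active resources = [5], total = 5
  t=11: active resources = [5], total = 5
  t=12: active resources = [5], total = 5
Peak resource demand = 15

15


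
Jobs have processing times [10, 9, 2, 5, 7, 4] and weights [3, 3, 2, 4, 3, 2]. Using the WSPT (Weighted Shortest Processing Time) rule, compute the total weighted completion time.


Compute p/w ratios and sort ascending (WSPT): [(2, 2), (5, 4), (4, 2), (7, 3), (9, 3), (10, 3)]
Compute weighted completion times:
  Job (p=2,w=2): C=2, w*C=2*2=4
  Job (p=5,w=4): C=7, w*C=4*7=28
  Job (p=4,w=2): C=11, w*C=2*11=22
  Job (p=7,w=3): C=18, w*C=3*18=54
  Job (p=9,w=3): C=27, w*C=3*27=81
  Job (p=10,w=3): C=37, w*C=3*37=111
Total weighted completion time = 300

300


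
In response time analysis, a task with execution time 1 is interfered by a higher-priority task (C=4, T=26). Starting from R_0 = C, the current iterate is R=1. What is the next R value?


R_next = C + ceil(R_prev / T_hp) * C_hp
ceil(1 / 26) = ceil(0.0385) = 1
Interference = 1 * 4 = 4
R_next = 1 + 4 = 5

5


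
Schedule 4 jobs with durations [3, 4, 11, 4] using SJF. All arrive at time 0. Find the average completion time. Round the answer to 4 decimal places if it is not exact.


SJF order (ascending): [3, 4, 4, 11]
Completion times:
  Job 1: burst=3, C=3
  Job 2: burst=4, C=7
  Job 3: burst=4, C=11
  Job 4: burst=11, C=22
Average completion = 43/4 = 10.75

10.75


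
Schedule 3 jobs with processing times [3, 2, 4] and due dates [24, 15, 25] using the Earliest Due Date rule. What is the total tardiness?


Sort by due date (EDD order): [(2, 15), (3, 24), (4, 25)]
Compute completion times and tardiness:
  Job 1: p=2, d=15, C=2, tardiness=max(0,2-15)=0
  Job 2: p=3, d=24, C=5, tardiness=max(0,5-24)=0
  Job 3: p=4, d=25, C=9, tardiness=max(0,9-25)=0
Total tardiness = 0

0


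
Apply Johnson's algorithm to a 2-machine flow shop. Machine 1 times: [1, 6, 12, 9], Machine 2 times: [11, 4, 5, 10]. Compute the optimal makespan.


Apply Johnson's rule:
  Group 1 (a <= b): [(1, 1, 11), (4, 9, 10)]
  Group 2 (a > b): [(3, 12, 5), (2, 6, 4)]
Optimal job order: [1, 4, 3, 2]
Schedule:
  Job 1: M1 done at 1, M2 done at 12
  Job 4: M1 done at 10, M2 done at 22
  Job 3: M1 done at 22, M2 done at 27
  Job 2: M1 done at 28, M2 done at 32
Makespan = 32

32


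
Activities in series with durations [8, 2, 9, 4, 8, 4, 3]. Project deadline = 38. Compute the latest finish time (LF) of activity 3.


LF(activity 3) = deadline - sum of successor durations
Successors: activities 4 through 7 with durations [4, 8, 4, 3]
Sum of successor durations = 19
LF = 38 - 19 = 19

19


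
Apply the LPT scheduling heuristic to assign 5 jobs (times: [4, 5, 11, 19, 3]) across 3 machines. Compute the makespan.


Sort jobs in decreasing order (LPT): [19, 11, 5, 4, 3]
Assign each job to the least loaded machine:
  Machine 1: jobs [19], load = 19
  Machine 2: jobs [11], load = 11
  Machine 3: jobs [5, 4, 3], load = 12
Makespan = max load = 19

19


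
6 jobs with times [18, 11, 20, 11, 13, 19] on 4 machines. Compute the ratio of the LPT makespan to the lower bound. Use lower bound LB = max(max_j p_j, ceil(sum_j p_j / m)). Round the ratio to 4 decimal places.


LPT order: [20, 19, 18, 13, 11, 11]
Machine loads after assignment: [20, 19, 29, 24]
LPT makespan = 29
Lower bound = max(max_job, ceil(total/4)) = max(20, 23) = 23
Ratio = 29 / 23 = 1.2609

1.2609


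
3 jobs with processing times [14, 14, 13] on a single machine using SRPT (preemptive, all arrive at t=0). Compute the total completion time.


Since all jobs arrive at t=0, SRPT equals SPT ordering.
SPT order: [13, 14, 14]
Completion times:
  Job 1: p=13, C=13
  Job 2: p=14, C=27
  Job 3: p=14, C=41
Total completion time = 13 + 27 + 41 = 81

81


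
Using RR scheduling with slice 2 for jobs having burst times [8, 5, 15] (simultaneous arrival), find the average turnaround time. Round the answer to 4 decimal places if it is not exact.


Time quantum = 2
Execution trace:
  J1 runs 2 units, time = 2
  J2 runs 2 units, time = 4
  J3 runs 2 units, time = 6
  J1 runs 2 units, time = 8
  J2 runs 2 units, time = 10
  J3 runs 2 units, time = 12
  J1 runs 2 units, time = 14
  J2 runs 1 units, time = 15
  J3 runs 2 units, time = 17
  J1 runs 2 units, time = 19
  J3 runs 2 units, time = 21
  J3 runs 2 units, time = 23
  J3 runs 2 units, time = 25
  J3 runs 2 units, time = 27
  J3 runs 1 units, time = 28
Finish times: [19, 15, 28]
Average turnaround = 62/3 = 20.6667

20.6667


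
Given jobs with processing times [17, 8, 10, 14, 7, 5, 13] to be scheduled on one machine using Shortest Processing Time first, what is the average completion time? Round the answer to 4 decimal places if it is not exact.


Sort jobs by processing time (SPT order): [5, 7, 8, 10, 13, 14, 17]
Compute completion times sequentially:
  Job 1: processing = 5, completes at 5
  Job 2: processing = 7, completes at 12
  Job 3: processing = 8, completes at 20
  Job 4: processing = 10, completes at 30
  Job 5: processing = 13, completes at 43
  Job 6: processing = 14, completes at 57
  Job 7: processing = 17, completes at 74
Sum of completion times = 241
Average completion time = 241/7 = 34.4286

34.4286


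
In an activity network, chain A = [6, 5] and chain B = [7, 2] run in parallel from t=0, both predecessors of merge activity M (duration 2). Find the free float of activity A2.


ES(A2) = sum of predecessors on chain A = 6
EF(A2) = ES + duration = 6 + 5 = 11
Successor of A2 is M. ES(M) = max(sum(A), sum(B)) = max(11, 9) = 11
Free float = ES(successor) - EF(current) = 11 - 11 = 0

0


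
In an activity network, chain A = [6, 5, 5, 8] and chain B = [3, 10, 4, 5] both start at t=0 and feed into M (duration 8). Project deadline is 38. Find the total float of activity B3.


Forward pass: ES(B3) = sum of predecessors on chain B = 13
EF = ES + duration = 13 + 4 = 17
Backward pass: LF(M) = deadline = 38; LS(M) = 38 - 8 = 30
LF(B3) = LS(M) - sum(successors on chain B) = 30 - 5 = 25
LS = LF - duration = 25 - 4 = 21
Total float = LS - ES = 21 - 13 = 8

8


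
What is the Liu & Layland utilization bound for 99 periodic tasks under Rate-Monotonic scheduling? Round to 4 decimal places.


Compute 2^(1/99) = 1.0070260544
Subtract 1: 1.0070260544 - 1 = 0.0070260544
Multiply by n: 99 * 0.0070260544 = 0.6955793856
Round to 4 dp: 0.6956

0.6956


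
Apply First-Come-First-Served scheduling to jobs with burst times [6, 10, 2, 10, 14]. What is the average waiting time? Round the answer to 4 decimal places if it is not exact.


FCFS order (as given): [6, 10, 2, 10, 14]
Waiting times:
  Job 1: wait = 0
  Job 2: wait = 6
  Job 3: wait = 16
  Job 4: wait = 18
  Job 5: wait = 28
Sum of waiting times = 68
Average waiting time = 68/5 = 13.6

13.6


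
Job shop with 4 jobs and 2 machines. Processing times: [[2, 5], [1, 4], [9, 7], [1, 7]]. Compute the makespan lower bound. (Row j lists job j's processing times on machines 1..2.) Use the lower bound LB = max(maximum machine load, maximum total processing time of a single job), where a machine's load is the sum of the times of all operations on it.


Machine loads:
  Machine 1: 2 + 1 + 9 + 1 = 13
  Machine 2: 5 + 4 + 7 + 7 = 23
Max machine load = 23
Job totals:
  Job 1: 7
  Job 2: 5
  Job 3: 16
  Job 4: 8
Max job total = 16
Lower bound = max(23, 16) = 23

23


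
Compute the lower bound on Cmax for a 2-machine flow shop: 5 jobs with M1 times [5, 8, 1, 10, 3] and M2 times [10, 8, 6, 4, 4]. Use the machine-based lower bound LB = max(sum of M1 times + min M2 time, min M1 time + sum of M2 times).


LB1 = sum(M1 times) + min(M2 times) = 27 + 4 = 31
LB2 = min(M1 times) + sum(M2 times) = 1 + 32 = 33
Lower bound = max(LB1, LB2) = max(31, 33) = 33

33


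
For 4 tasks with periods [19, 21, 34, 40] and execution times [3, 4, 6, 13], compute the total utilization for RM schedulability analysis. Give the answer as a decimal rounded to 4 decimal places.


Compute individual utilizations (exact fractions):
  Task 1: C/T = 3/19 (approx. 0.1579)
  Task 2: C/T = 4/21 (approx. 0.1905)
  Task 3: C/T = 6/34 = 3/17 (approx. 0.1765)
  Task 4: C/T = 13/40 (approx. 0.325)
Total utilization U = 3/19 + 4/21 + 3/17 + 13/40 = 230579/271320
Rounded to 4 decimal places: U = 0.8498
RM (Liu & Layland) bound for 4 tasks = 0.756828; compare with U = 230579/271320 (approx. 0.849842)
bound < U <= 1, so the RM sufficient condition is not met (inconclusive; an exact test such as response-time analysis is needed).

0.8498


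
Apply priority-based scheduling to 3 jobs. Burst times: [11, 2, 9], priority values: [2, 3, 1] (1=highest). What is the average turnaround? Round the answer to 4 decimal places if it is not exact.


Sort by priority (ascending = highest first):
Order: [(1, 9), (2, 11), (3, 2)]
Completion times:
  Priority 1, burst=9, C=9
  Priority 2, burst=11, C=20
  Priority 3, burst=2, C=22
Average turnaround = 51/3 = 17.0

17.0


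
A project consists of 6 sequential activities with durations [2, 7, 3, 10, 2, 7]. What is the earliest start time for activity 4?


Activity 4 starts after activities 1 through 3 complete.
Predecessor durations: [2, 7, 3]
ES = 2 + 7 + 3 = 12

12


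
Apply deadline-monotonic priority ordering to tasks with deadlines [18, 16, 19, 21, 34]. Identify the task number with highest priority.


Sort tasks by relative deadline (ascending):
  Task 2: deadline = 16
  Task 1: deadline = 18
  Task 3: deadline = 19
  Task 4: deadline = 21
  Task 5: deadline = 34
Priority order (highest first): [2, 1, 3, 4, 5]
Highest priority task = 2

2


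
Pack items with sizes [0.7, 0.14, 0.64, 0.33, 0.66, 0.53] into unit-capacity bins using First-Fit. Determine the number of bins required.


Place items sequentially using First-Fit:
  Item 0.7 -> new Bin 1
  Item 0.14 -> Bin 1 (now 0.84)
  Item 0.64 -> new Bin 2
  Item 0.33 -> Bin 2 (now 0.97)
  Item 0.66 -> new Bin 3
  Item 0.53 -> new Bin 4
Total bins used = 4

4


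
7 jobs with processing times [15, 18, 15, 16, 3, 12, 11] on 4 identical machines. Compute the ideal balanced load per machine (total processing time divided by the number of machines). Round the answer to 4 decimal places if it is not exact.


Total processing time = 15 + 18 + 15 + 16 + 3 + 12 + 11 = 90
Number of machines = 4
Ideal balanced load = 90 / 4 = 22.5

22.5


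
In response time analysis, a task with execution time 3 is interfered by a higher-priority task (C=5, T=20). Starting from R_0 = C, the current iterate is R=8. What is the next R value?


R_next = C + ceil(R_prev / T_hp) * C_hp
ceil(8 / 20) = ceil(0.4) = 1
Interference = 1 * 5 = 5
R_next = 3 + 5 = 8
R_next = R_prev, so the iteration has converged (response time = 8).

8


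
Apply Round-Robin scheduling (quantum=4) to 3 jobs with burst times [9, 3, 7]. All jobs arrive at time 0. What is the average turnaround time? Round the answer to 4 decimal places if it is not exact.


Time quantum = 4
Execution trace:
  J1 runs 4 units, time = 4
  J2 runs 3 units, time = 7
  J3 runs 4 units, time = 11
  J1 runs 4 units, time = 15
  J3 runs 3 units, time = 18
  J1 runs 1 units, time = 19
Finish times: [19, 7, 18]
Average turnaround = 44/3 = 14.6667

14.6667


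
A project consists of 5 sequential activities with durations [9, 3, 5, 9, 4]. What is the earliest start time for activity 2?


Activity 2 starts after activities 1 through 1 complete.
Predecessor durations: [9]
ES = 9 = 9

9


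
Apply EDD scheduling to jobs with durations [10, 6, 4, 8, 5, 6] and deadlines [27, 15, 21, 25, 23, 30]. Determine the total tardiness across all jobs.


Sort by due date (EDD order): [(6, 15), (4, 21), (5, 23), (8, 25), (10, 27), (6, 30)]
Compute completion times and tardiness:
  Job 1: p=6, d=15, C=6, tardiness=max(0,6-15)=0
  Job 2: p=4, d=21, C=10, tardiness=max(0,10-21)=0
  Job 3: p=5, d=23, C=15, tardiness=max(0,15-23)=0
  Job 4: p=8, d=25, C=23, tardiness=max(0,23-25)=0
  Job 5: p=10, d=27, C=33, tardiness=max(0,33-27)=6
  Job 6: p=6, d=30, C=39, tardiness=max(0,39-30)=9
Total tardiness = 15

15


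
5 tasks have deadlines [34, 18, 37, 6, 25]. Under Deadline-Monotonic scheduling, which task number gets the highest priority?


Sort tasks by relative deadline (ascending):
  Task 4: deadline = 6
  Task 2: deadline = 18
  Task 5: deadline = 25
  Task 1: deadline = 34
  Task 3: deadline = 37
Priority order (highest first): [4, 2, 5, 1, 3]
Highest priority task = 4

4


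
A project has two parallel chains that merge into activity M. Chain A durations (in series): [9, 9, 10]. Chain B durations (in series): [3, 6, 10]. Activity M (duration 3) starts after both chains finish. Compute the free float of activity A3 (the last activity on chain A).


ES(A3) = sum of predecessors on chain A = 18
EF(A3) = ES + duration = 18 + 10 = 28
Successor of A3 is M. ES(M) = max(sum(A), sum(B)) = max(28, 19) = 28
Free float = ES(successor) - EF(current) = 28 - 28 = 0

0


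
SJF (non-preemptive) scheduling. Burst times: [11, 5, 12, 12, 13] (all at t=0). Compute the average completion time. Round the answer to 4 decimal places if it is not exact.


SJF order (ascending): [5, 11, 12, 12, 13]
Completion times:
  Job 1: burst=5, C=5
  Job 2: burst=11, C=16
  Job 3: burst=12, C=28
  Job 4: burst=12, C=40
  Job 5: burst=13, C=53
Average completion = 142/5 = 28.4

28.4


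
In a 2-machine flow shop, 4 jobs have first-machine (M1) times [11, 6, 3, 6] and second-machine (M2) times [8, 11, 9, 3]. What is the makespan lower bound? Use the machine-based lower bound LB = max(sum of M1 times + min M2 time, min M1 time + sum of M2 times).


LB1 = sum(M1 times) + min(M2 times) = 26 + 3 = 29
LB2 = min(M1 times) + sum(M2 times) = 3 + 31 = 34
Lower bound = max(LB1, LB2) = max(29, 34) = 34

34


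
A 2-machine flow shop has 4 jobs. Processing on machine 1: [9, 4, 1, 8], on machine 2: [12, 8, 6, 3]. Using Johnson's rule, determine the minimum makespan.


Apply Johnson's rule:
  Group 1 (a <= b): [(3, 1, 6), (2, 4, 8), (1, 9, 12)]
  Group 2 (a > b): [(4, 8, 3)]
Optimal job order: [3, 2, 1, 4]
Schedule:
  Job 3: M1 done at 1, M2 done at 7
  Job 2: M1 done at 5, M2 done at 15
  Job 1: M1 done at 14, M2 done at 27
  Job 4: M1 done at 22, M2 done at 30
Makespan = 30

30


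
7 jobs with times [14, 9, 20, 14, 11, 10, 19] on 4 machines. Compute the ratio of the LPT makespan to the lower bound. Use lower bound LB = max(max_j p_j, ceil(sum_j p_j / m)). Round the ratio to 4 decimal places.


LPT order: [20, 19, 14, 14, 11, 10, 9]
Machine loads after assignment: [20, 28, 25, 24]
LPT makespan = 28
Lower bound = max(max_job, ceil(total/4)) = max(20, 25) = 25
Ratio = 28 / 25 = 1.12

1.12


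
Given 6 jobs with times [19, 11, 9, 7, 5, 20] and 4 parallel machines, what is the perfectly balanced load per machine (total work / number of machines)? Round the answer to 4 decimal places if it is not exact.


Total processing time = 19 + 11 + 9 + 7 + 5 + 20 = 71
Number of machines = 4
Ideal balanced load = 71 / 4 = 17.75

17.75


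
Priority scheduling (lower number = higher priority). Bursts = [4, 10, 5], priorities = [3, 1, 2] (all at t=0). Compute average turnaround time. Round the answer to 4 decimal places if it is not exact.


Sort by priority (ascending = highest first):
Order: [(1, 10), (2, 5), (3, 4)]
Completion times:
  Priority 1, burst=10, C=10
  Priority 2, burst=5, C=15
  Priority 3, burst=4, C=19
Average turnaround = 44/3 = 14.6667

14.6667


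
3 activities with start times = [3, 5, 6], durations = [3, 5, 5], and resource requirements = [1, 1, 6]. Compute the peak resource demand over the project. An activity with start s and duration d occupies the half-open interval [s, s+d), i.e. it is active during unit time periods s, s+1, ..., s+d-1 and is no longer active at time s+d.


Each activity i is active on [start_i, start_i + duration_i).
Compute total resource usage per time slot:
  t=0: active resources = [], total = 0
  t=1: active resources = [], total = 0
  t=2: active resources = [], total = 0
  t=3: active resources = [1], total = 1
  t=4: active resources = [1], total = 1
  t=5: active resources = [1, 1], total = 2
  t=6: active resources = [1, 6], total = 7
  t=7: active resources = [1, 6], total = 7
  t=8: active resources = [1, 6], total = 7
  t=9: active resources = [1, 6], total = 7
  t=10: active resources = [6], total = 6
Peak resource demand = 7

7


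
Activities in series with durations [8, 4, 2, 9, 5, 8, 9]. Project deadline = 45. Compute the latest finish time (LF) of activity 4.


LF(activity 4) = deadline - sum of successor durations
Successors: activities 5 through 7 with durations [5, 8, 9]
Sum of successor durations = 22
LF = 45 - 22 = 23

23


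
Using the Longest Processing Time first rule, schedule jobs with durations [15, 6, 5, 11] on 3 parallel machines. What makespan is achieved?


Sort jobs in decreasing order (LPT): [15, 11, 6, 5]
Assign each job to the least loaded machine:
  Machine 1: jobs [15], load = 15
  Machine 2: jobs [11], load = 11
  Machine 3: jobs [6, 5], load = 11
Makespan = max load = 15

15


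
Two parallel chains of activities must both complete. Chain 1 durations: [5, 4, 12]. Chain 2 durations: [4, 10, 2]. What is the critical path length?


Path A total = 5 + 4 + 12 = 21
Path B total = 4 + 10 + 2 = 16
Critical path = longest path = max(21, 16) = 21

21


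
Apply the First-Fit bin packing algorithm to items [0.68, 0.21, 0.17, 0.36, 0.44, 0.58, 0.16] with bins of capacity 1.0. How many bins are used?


Place items sequentially using First-Fit:
  Item 0.68 -> new Bin 1
  Item 0.21 -> Bin 1 (now 0.89)
  Item 0.17 -> new Bin 2
  Item 0.36 -> Bin 2 (now 0.53)
  Item 0.44 -> Bin 2 (now 0.97)
  Item 0.58 -> new Bin 3
  Item 0.16 -> Bin 3 (now 0.74)
Total bins used = 3

3


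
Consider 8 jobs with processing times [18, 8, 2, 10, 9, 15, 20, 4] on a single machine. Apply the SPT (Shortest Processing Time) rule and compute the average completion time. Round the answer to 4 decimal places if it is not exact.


Sort jobs by processing time (SPT order): [2, 4, 8, 9, 10, 15, 18, 20]
Compute completion times sequentially:
  Job 1: processing = 2, completes at 2
  Job 2: processing = 4, completes at 6
  Job 3: processing = 8, completes at 14
  Job 4: processing = 9, completes at 23
  Job 5: processing = 10, completes at 33
  Job 6: processing = 15, completes at 48
  Job 7: processing = 18, completes at 66
  Job 8: processing = 20, completes at 86
Sum of completion times = 278
Average completion time = 278/8 = 34.75

34.75


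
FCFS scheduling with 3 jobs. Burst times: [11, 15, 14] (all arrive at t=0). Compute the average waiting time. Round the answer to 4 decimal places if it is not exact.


FCFS order (as given): [11, 15, 14]
Waiting times:
  Job 1: wait = 0
  Job 2: wait = 11
  Job 3: wait = 26
Sum of waiting times = 37
Average waiting time = 37/3 = 12.3333

12.3333


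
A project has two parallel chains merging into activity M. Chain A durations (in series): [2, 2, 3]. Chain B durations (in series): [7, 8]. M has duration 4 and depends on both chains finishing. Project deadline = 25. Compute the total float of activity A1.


Forward pass: ES(A1) = sum of predecessors on chain A = 0
EF = ES + duration = 0 + 2 = 2
Backward pass: LF(M) = deadline = 25; LS(M) = 25 - 4 = 21
LF(A1) = LS(M) - sum(successors on chain A) = 21 - 5 = 16
LS = LF - duration = 16 - 2 = 14
Total float = LS - ES = 14 - 0 = 14

14


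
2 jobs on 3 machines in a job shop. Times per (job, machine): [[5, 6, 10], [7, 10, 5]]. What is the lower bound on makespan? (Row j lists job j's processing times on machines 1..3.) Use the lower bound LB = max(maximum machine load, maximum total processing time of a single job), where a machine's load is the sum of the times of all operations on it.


Machine loads:
  Machine 1: 5 + 7 = 12
  Machine 2: 6 + 10 = 16
  Machine 3: 10 + 5 = 15
Max machine load = 16
Job totals:
  Job 1: 21
  Job 2: 22
Max job total = 22
Lower bound = max(16, 22) = 22

22


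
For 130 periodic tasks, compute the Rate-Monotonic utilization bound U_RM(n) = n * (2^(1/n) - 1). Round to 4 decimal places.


Compute 2^(1/130) = 1.0053461413
Subtract 1: 1.0053461413 - 1 = 0.0053461413
Multiply by n: 130 * 0.0053461413 = 0.6949983690
Round to 4 dp: 0.6950

0.6950


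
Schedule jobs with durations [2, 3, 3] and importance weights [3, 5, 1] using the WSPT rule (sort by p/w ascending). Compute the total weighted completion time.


Compute p/w ratios and sort ascending (WSPT): [(3, 5), (2, 3), (3, 1)]
Compute weighted completion times:
  Job (p=3,w=5): C=3, w*C=5*3=15
  Job (p=2,w=3): C=5, w*C=3*5=15
  Job (p=3,w=1): C=8, w*C=1*8=8
Total weighted completion time = 38

38


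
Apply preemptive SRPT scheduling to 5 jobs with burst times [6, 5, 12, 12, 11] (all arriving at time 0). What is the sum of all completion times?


Since all jobs arrive at t=0, SRPT equals SPT ordering.
SPT order: [5, 6, 11, 12, 12]
Completion times:
  Job 1: p=5, C=5
  Job 2: p=6, C=11
  Job 3: p=11, C=22
  Job 4: p=12, C=34
  Job 5: p=12, C=46
Total completion time = 5 + 11 + 22 + 34 + 46 = 118

118


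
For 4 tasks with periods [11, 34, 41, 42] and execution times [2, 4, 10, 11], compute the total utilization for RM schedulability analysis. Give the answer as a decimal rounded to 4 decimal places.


Compute individual utilizations (exact fractions):
  Task 1: C/T = 2/11 (approx. 0.1818)
  Task 2: C/T = 4/34 = 2/17 (approx. 0.1176)
  Task 3: C/T = 10/41 (approx. 0.2439)
  Task 4: C/T = 11/42 (approx. 0.2619)
Total utilization U = 2/11 + 2/17 + 10/41 + 11/42 = 259309/322014
Rounded to 4 decimal places: U = 0.8053
RM (Liu & Layland) bound for 4 tasks = 0.756828; compare with U = 259309/322014 (approx. 0.805272)
bound < U <= 1, so the RM sufficient condition is not met (inconclusive; an exact test such as response-time analysis is needed).

0.8053


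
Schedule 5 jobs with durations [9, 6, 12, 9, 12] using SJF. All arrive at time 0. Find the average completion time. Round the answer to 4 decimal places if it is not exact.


SJF order (ascending): [6, 9, 9, 12, 12]
Completion times:
  Job 1: burst=6, C=6
  Job 2: burst=9, C=15
  Job 3: burst=9, C=24
  Job 4: burst=12, C=36
  Job 5: burst=12, C=48
Average completion = 129/5 = 25.8

25.8


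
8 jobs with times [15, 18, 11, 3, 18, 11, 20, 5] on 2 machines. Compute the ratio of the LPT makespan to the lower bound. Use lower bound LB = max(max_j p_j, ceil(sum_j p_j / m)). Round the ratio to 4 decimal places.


LPT order: [20, 18, 18, 15, 11, 11, 5, 3]
Machine loads after assignment: [51, 50]
LPT makespan = 51
Lower bound = max(max_job, ceil(total/2)) = max(20, 51) = 51
Ratio = 51 / 51 = 1.0

1.0


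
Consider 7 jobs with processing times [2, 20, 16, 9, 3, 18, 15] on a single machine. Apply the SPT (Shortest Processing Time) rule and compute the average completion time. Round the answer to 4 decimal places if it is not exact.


Sort jobs by processing time (SPT order): [2, 3, 9, 15, 16, 18, 20]
Compute completion times sequentially:
  Job 1: processing = 2, completes at 2
  Job 2: processing = 3, completes at 5
  Job 3: processing = 9, completes at 14
  Job 4: processing = 15, completes at 29
  Job 5: processing = 16, completes at 45
  Job 6: processing = 18, completes at 63
  Job 7: processing = 20, completes at 83
Sum of completion times = 241
Average completion time = 241/7 = 34.4286

34.4286


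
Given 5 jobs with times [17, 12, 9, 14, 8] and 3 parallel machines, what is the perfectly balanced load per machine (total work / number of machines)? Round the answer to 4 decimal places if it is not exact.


Total processing time = 17 + 12 + 9 + 14 + 8 = 60
Number of machines = 3
Ideal balanced load = 60 / 3 = 20.0

20.0


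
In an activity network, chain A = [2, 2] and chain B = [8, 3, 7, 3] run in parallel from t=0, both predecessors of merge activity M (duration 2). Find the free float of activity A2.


ES(A2) = sum of predecessors on chain A = 2
EF(A2) = ES + duration = 2 + 2 = 4
Successor of A2 is M. ES(M) = max(sum(A), sum(B)) = max(4, 21) = 21
Free float = ES(successor) - EF(current) = 21 - 4 = 17

17


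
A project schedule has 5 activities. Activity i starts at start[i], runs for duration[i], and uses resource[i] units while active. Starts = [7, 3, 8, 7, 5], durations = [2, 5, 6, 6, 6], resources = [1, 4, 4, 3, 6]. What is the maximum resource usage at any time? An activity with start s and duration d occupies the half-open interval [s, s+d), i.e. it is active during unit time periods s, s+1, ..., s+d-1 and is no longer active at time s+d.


Each activity i is active on [start_i, start_i + duration_i).
Compute total resource usage per time slot:
  t=0: active resources = [], total = 0
  t=1: active resources = [], total = 0
  t=2: active resources = [], total = 0
  t=3: active resources = [4], total = 4
  t=4: active resources = [4], total = 4
  t=5: active resources = [4, 6], total = 10
  t=6: active resources = [4, 6], total = 10
  t=7: active resources = [1, 4, 3, 6], total = 14
  t=8: active resources = [1, 4, 3, 6], total = 14
  t=9: active resources = [4, 3, 6], total = 13
  t=10: active resources = [4, 3, 6], total = 13
  t=11: active resources = [4, 3], total = 7
  t=12: active resources = [4, 3], total = 7
  t=13: active resources = [4], total = 4
Peak resource demand = 14

14


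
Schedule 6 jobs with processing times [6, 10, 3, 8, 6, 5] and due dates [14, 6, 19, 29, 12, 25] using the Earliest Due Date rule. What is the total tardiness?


Sort by due date (EDD order): [(10, 6), (6, 12), (6, 14), (3, 19), (5, 25), (8, 29)]
Compute completion times and tardiness:
  Job 1: p=10, d=6, C=10, tardiness=max(0,10-6)=4
  Job 2: p=6, d=12, C=16, tardiness=max(0,16-12)=4
  Job 3: p=6, d=14, C=22, tardiness=max(0,22-14)=8
  Job 4: p=3, d=19, C=25, tardiness=max(0,25-19)=6
  Job 5: p=5, d=25, C=30, tardiness=max(0,30-25)=5
  Job 6: p=8, d=29, C=38, tardiness=max(0,38-29)=9
Total tardiness = 36

36


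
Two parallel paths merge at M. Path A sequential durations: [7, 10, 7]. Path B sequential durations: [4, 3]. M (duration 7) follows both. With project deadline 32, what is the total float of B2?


Forward pass: ES(B2) = sum of predecessors on chain B = 4
EF = ES + duration = 4 + 3 = 7
Backward pass: LF(M) = deadline = 32; LS(M) = 32 - 7 = 25
LF(B2) = LS(M) - sum(successors on chain B) = 25 - 0 = 25
LS = LF - duration = 25 - 3 = 22
Total float = LS - ES = 22 - 4 = 18

18


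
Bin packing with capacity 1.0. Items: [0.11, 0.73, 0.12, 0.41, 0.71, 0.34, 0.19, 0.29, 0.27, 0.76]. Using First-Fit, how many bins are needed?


Place items sequentially using First-Fit:
  Item 0.11 -> new Bin 1
  Item 0.73 -> Bin 1 (now 0.84)
  Item 0.12 -> Bin 1 (now 0.96)
  Item 0.41 -> new Bin 2
  Item 0.71 -> new Bin 3
  Item 0.34 -> Bin 2 (now 0.75)
  Item 0.19 -> Bin 2 (now 0.94)
  Item 0.29 -> Bin 3 (now 1.0)
  Item 0.27 -> new Bin 4
  Item 0.76 -> new Bin 5
Total bins used = 5

5


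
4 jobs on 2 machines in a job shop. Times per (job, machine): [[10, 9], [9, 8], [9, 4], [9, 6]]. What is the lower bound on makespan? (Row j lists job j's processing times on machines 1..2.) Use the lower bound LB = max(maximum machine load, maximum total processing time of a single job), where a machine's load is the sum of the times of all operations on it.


Machine loads:
  Machine 1: 10 + 9 + 9 + 9 = 37
  Machine 2: 9 + 8 + 4 + 6 = 27
Max machine load = 37
Job totals:
  Job 1: 19
  Job 2: 17
  Job 3: 13
  Job 4: 15
Max job total = 19
Lower bound = max(37, 19) = 37

37


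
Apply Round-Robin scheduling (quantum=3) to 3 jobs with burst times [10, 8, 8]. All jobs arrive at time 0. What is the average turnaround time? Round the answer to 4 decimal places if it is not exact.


Time quantum = 3
Execution trace:
  J1 runs 3 units, time = 3
  J2 runs 3 units, time = 6
  J3 runs 3 units, time = 9
  J1 runs 3 units, time = 12
  J2 runs 3 units, time = 15
  J3 runs 3 units, time = 18
  J1 runs 3 units, time = 21
  J2 runs 2 units, time = 23
  J3 runs 2 units, time = 25
  J1 runs 1 units, time = 26
Finish times: [26, 23, 25]
Average turnaround = 74/3 = 24.6667

24.6667


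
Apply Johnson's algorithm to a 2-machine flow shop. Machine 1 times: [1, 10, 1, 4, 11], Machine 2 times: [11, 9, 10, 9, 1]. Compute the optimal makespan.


Apply Johnson's rule:
  Group 1 (a <= b): [(1, 1, 11), (3, 1, 10), (4, 4, 9)]
  Group 2 (a > b): [(2, 10, 9), (5, 11, 1)]
Optimal job order: [1, 3, 4, 2, 5]
Schedule:
  Job 1: M1 done at 1, M2 done at 12
  Job 3: M1 done at 2, M2 done at 22
  Job 4: M1 done at 6, M2 done at 31
  Job 2: M1 done at 16, M2 done at 40
  Job 5: M1 done at 27, M2 done at 41
Makespan = 41

41


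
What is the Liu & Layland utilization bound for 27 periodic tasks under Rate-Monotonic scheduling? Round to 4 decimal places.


Compute 2^(1/27) = 1.0260044847
Subtract 1: 1.0260044847 - 1 = 0.0260044847
Multiply by n: 27 * 0.0260044847 = 0.7021210869
Round to 4 dp: 0.7021

0.7021


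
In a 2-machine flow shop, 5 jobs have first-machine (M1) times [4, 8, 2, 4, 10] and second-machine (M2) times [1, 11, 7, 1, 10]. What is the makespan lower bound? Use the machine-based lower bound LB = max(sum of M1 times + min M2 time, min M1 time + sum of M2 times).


LB1 = sum(M1 times) + min(M2 times) = 28 + 1 = 29
LB2 = min(M1 times) + sum(M2 times) = 2 + 30 = 32
Lower bound = max(LB1, LB2) = max(29, 32) = 32

32


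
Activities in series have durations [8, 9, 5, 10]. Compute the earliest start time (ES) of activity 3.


Activity 3 starts after activities 1 through 2 complete.
Predecessor durations: [8, 9]
ES = 8 + 9 = 17

17


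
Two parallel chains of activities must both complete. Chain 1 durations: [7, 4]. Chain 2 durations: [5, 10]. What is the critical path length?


Path A total = 7 + 4 = 11
Path B total = 5 + 10 = 15
Critical path = longest path = max(11, 15) = 15

15


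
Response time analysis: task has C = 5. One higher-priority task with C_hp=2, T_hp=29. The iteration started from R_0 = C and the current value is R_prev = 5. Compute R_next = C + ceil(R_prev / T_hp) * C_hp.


R_next = C + ceil(R_prev / T_hp) * C_hp
ceil(5 / 29) = ceil(0.1724) = 1
Interference = 1 * 2 = 2
R_next = 5 + 2 = 7

7


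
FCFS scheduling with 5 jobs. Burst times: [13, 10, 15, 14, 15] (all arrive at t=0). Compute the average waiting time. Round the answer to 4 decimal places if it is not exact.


FCFS order (as given): [13, 10, 15, 14, 15]
Waiting times:
  Job 1: wait = 0
  Job 2: wait = 13
  Job 3: wait = 23
  Job 4: wait = 38
  Job 5: wait = 52
Sum of waiting times = 126
Average waiting time = 126/5 = 25.2

25.2


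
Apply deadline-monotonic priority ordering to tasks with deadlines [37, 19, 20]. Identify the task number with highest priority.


Sort tasks by relative deadline (ascending):
  Task 2: deadline = 19
  Task 3: deadline = 20
  Task 1: deadline = 37
Priority order (highest first): [2, 3, 1]
Highest priority task = 2

2


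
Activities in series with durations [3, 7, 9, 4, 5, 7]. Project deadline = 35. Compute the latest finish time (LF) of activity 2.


LF(activity 2) = deadline - sum of successor durations
Successors: activities 3 through 6 with durations [9, 4, 5, 7]
Sum of successor durations = 25
LF = 35 - 25 = 10

10


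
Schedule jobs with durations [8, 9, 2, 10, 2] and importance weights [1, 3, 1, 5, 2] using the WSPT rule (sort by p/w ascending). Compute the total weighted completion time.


Compute p/w ratios and sort ascending (WSPT): [(2, 2), (2, 1), (10, 5), (9, 3), (8, 1)]
Compute weighted completion times:
  Job (p=2,w=2): C=2, w*C=2*2=4
  Job (p=2,w=1): C=4, w*C=1*4=4
  Job (p=10,w=5): C=14, w*C=5*14=70
  Job (p=9,w=3): C=23, w*C=3*23=69
  Job (p=8,w=1): C=31, w*C=1*31=31
Total weighted completion time = 178

178


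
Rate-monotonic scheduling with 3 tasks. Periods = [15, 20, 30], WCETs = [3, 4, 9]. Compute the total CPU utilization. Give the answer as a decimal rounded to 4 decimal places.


Compute individual utilizations (exact fractions):
  Task 1: C/T = 3/15 = 1/5 (approx. 0.2)
  Task 2: C/T = 4/20 = 1/5 (approx. 0.2)
  Task 3: C/T = 9/30 = 3/10 (approx. 0.3)
Total utilization U = 1/5 + 1/5 + 3/10 = 7/10
Rounded to 4 decimal places: U = 0.7000
RM (Liu & Layland) bound for 3 tasks = 0.779763; compare with U = 7/10 (approx. 0.700000)
U <= bound, so schedulable by RM sufficient condition.

0.7000


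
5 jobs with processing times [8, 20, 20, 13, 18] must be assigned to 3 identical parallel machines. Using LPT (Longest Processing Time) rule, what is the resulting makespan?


Sort jobs in decreasing order (LPT): [20, 20, 18, 13, 8]
Assign each job to the least loaded machine:
  Machine 1: jobs [20, 8], load = 28
  Machine 2: jobs [20], load = 20
  Machine 3: jobs [18, 13], load = 31
Makespan = max load = 31

31


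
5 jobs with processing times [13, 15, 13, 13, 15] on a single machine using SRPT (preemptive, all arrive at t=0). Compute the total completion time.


Since all jobs arrive at t=0, SRPT equals SPT ordering.
SPT order: [13, 13, 13, 15, 15]
Completion times:
  Job 1: p=13, C=13
  Job 2: p=13, C=26
  Job 3: p=13, C=39
  Job 4: p=15, C=54
  Job 5: p=15, C=69
Total completion time = 13 + 26 + 39 + 54 + 69 = 201

201
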